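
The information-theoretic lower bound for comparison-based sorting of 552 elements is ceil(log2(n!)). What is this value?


A binary decision tree of height h has at most 2^h leaves and needs at least n! of them, so h >= ceil(log2(n!)).
552! is far too large to multiply out, so use Stirling's series:
  ln(n!) ~ n ln n - n + (1/2) ln(2 pi n) + 1/(12n)  (error below 1/(360 n^3), negligible here)
  ln(552) = 6.3135480
  n ln n = 552 * 6.3135480 = 3485.0785
  (1/2) ln(2 pi * 552) = (1/2) ln(3468.3183) = 4.0757
  1/(12*552) = 0.0002
  ln(552!) ~ 3485.0785 - 552 + 4.0757 + 0.0002 = 2937.1544
Convert to base 2: log2(552!) = 2937.1544 / ln 2 = 2937.1544 / 0.69314718 = 4237.4181
ceil(4237.4181) = 4238


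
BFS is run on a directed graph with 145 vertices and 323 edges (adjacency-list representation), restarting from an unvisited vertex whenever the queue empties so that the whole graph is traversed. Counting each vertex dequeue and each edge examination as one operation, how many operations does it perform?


A full BFS traversal dequeues each vertex exactly once and examines each directed edge exactly once.
V = 145 (vertex processing cost)
E = 323 (edge examination cost)
Total operations proportional to V + E = 145 + 323 = 468


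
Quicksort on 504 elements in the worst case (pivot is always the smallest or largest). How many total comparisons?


In the worst case, each partition step picks the worst pivot:
  Partition 1: 503 comparisons (n-1 elements to compare)
  Partition 2: 502 comparisons
  Partition 3: 501 comparisons
  Partition 4: 500 comparisons
  Partition 5: 499 comparisons
  ...
  Last partition: 0 comparisons
Total = (n-1) + (n-2) + ... + 1 + 0 = n*(n-1)/2
= 504*503/2 = 126756


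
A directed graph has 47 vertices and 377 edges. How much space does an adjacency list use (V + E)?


Adjacency list: one list head per vertex + one entry per edge
Vertex heads: 47
Edge entries: 377
Total = 47 + 377 = 424


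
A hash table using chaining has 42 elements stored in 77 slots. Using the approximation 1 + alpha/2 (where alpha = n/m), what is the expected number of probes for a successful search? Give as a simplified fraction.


Load factor alpha = n/m = 42/77
Expected probes = 1 + alpha/2 = 1 + 42/(2*77)
= 1 + 42/154
= 154/154 + 42/154
= 196/154
Simplify: 14/11


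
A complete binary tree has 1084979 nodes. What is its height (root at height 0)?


In a complete binary tree, level k holds nodes 2^k .. 2^(k+1)-1 (1-indexed).
Height = floor(log2(n)) = floor(log2(1084979)) = 20
Check: 2^20 = 1048576 <= 1084979 < 2097152 = 2^21


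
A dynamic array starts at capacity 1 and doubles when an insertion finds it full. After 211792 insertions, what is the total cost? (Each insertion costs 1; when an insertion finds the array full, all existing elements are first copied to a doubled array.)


Insertion cost: 211792 (one per element)
Resizes occur just before inserting elements 2, 3, 5, 9, ...
Elements copied at each resize: 1 + 2 + 4 + 8 + 16 + 32 + 64 + 128 + 256 + 512 + 1024 + 2048 + 4096 + 8192 + 16384 + 32768 + 65536 + 131072
Sum of copies = 262143 (geometric series: 2^k - 1)
Total = 211792 + 262143 = 473935


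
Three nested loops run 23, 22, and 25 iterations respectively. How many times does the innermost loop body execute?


Loop 1 (outermost): 23 iterations
Loop 2 (middle): 22 iterations per outer
Loop 3 (innermost): 25 iterations per middle
Total = 23 * 22 * 25 = 12650


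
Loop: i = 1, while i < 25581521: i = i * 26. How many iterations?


i multiplies by 26 each step:
i = 1 -> 26 -> 676 -> 17576 -> 456976 -> 11881376 -> 308915776 (stop)
Iterations = ceil(log_26(25581521)) = 6


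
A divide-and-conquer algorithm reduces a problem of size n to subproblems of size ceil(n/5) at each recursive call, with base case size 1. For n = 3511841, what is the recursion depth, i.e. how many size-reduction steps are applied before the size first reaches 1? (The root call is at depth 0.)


Each step divides the size by 5 (rounding up); after k steps the size is ceil(n/5^k), which equals 1 exactly when 5^k >= n.
So the depth is the smallest k with 5^k >= 3511841, i.e. ceil(log_5(3511841)).
5^9 = 1953125 < 3511841 <= 9765625 = 5^10
Recursion depth = 10


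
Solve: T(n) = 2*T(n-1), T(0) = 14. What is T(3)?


Unrolling:
T(3) = 2*T(2) = 2^2*T(1) = ... = 2^3*T(0)
= 2^3 * 14
= 8 * 14 = 112


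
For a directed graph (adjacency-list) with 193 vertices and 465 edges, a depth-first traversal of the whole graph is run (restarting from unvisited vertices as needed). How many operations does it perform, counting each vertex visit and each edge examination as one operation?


A full DFS traversal visits each vertex once and examines each edge once.
V = 193
E = 465
Sum = 193 + 465 = 658


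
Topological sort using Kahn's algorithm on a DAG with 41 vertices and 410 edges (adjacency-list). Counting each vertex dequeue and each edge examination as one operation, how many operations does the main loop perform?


Kahn's algorithm:
  1. Compute in-degrees: O(V + E)
  2. Process queue: each vertex dequeued once (O(V))
     each edge examined once (O(E))
Total = V + E = 41 + 410 = 451


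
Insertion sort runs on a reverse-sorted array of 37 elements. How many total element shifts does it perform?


Sum of shifts = 1 + 2 + 3 + ... + 36
= 37 * 36 / 2
= 1332 / 2
= 666


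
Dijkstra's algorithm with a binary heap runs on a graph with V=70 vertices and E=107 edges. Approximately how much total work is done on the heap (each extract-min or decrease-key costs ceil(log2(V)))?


Dijkstra with a binary heap: each vertex is extracted once, each edge may relax once.
Each heap operation costs O(log V).
V + E = 70 + 107 = 177
ceil(log2(70)) = 7 (since 2^6 = 64 < 70 <= 128 = 2^7)
Total heap work = (V+E) * ceil(log2(V)) = 177 * 7 = 1239


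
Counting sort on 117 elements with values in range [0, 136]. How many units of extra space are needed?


Output array size: 117 (to store sorted result)
Count array size: 137 (one slot per possible value, range 0 to 136)
Total extra space = 117 + 137 = 254


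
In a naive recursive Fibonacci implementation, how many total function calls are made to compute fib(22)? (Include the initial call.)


Let C(m) = total calls to evaluate fib(m). Then C(0)=C(1)=1, and
C(m) = 1 + C(m-1) + C(m-2) for m >= 2.
Build the table (each entry = 1 + previous two):
  C(0) = 1
  C(1) = 1
  C(2) = 1 + 1 + 1 = 3
  C(3) = 1 + 3 + 1 = 5
  C(4) = 1 + 5 + 3 = 9
  C(5) = 1 + 9 + 5 = 15
  C(6) = 1 + 15 + 9 = 25
  C(7) = 1 + 25 + 15 = 41
  C(8) = 1 + 41 + 25 = 67
  C(9) = 1 + 67 + 41 = 109
  C(10) = 1 + 109 + 67 = 177
  C(11) = 1 + 177 + 109 = 287
  C(12) = 1 + 287 + 177 = 465
  C(13) = 1 + 465 + 287 = 753
  C(14) = 1 + 753 + 465 = 1219
  C(15) = 1 + 1219 + 753 = 1973
  C(16) = 1 + 1973 + 1219 = 3193
  C(17) = 1 + 3193 + 1973 = 5167
  C(18) = 1 + 5167 + 3193 = 8361
  C(19) = 1 + 8361 + 5167 = 13529
  C(20) = 1 + 13529 + 8361 = 21891
  C(21) = 1 + 21891 + 13529 = 35421
  C(22) = 1 + 35421 + 21891 = 57313
Total calls for fib(22) = 57313


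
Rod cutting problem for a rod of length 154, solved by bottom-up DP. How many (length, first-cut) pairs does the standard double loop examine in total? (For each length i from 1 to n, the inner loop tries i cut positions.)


For each subproblem length i = 1..154, the inner loop considers i possible first cuts.
Total = 1 + 2 + ... + 154
= 154*(154+1)/2
= 154*155/2 = 11935


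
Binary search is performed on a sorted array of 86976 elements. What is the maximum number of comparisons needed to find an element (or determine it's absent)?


Binary search halves the search space each comparison:
  Step 1: search space = 86976 -> 43488
  Step 2: search space = 43488 -> 21744
  Step 3: search space = 21744 -> 10872
  Step 4: search space = 10872 -> 5436
  Step 5: search space = 5436 -> 2718
  Step 6: search space = 2718 -> 1359
  Step 7: search space = 1359 -> 679
  Step 8: search space = 679 -> 339
  Step 9: search space = 339 -> 169
  Step 10: search space = 169 -> 84
  Step 11: search space = 84 -> 42
  Step 12: search space = 42 -> 21
  Step 13: search space = 21 -> 10
  Step 14: search space = 10 -> 5
  Step 15: search space = 5 -> 2
  Step 16: search space = 2 -> 1
  Step 17: search space = 1 (final check)
Maximum comparisons = floor(log2(86976)) + 1 = 16 + 1 = 17


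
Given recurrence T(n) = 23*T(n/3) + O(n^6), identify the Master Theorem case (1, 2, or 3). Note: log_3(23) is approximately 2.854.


Master Theorem parameters: a=23, b=3, c=6
log_b(a) = 2.854
Compare b^c with a: 3^6 = 729 > 23, so c > log_b(a).
Comparing c=6 vs log_b(a)=2.854:
6 > 2.854 => Case 3
Result: T(n) = O(n^6)
Master Theorem case = 3


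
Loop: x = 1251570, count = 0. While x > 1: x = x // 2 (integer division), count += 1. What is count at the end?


The variable x halves each step:
x = 1251570 -> 625785 -> 312892 -> 156446 -> 78223 -> 39111 -> 19555 -> 9777 -> 4888 -> 2444 -> 1222 -> 611 -> 305 -> 152 -> 76 -> 38 -> 19 -> 9 -> 4 -> 2 -> 1
Number of halvings = floor(log2(1251570)) = 20


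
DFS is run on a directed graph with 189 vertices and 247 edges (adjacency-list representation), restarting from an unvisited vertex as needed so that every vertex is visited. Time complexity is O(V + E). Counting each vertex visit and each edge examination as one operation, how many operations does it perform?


A full DFS traversal processes each vertex exactly once (push/pop on stack).
Each directed edge is examined once.
V = 189, E = 247
V + E = 436


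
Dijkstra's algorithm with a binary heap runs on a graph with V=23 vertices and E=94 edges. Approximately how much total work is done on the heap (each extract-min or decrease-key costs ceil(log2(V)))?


Dijkstra with a binary heap: each vertex is extracted once, each edge may relax once.
Each heap operation costs O(log V).
V + E = 23 + 94 = 117
ceil(log2(23)) = 5 (since 2^4 = 16 < 23 <= 32 = 2^5)
Total heap work = (V+E) * ceil(log2(V)) = 117 * 5 = 585


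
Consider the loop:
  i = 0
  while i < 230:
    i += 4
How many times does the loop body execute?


Starting at i = 0, each iteration adds 4.
Iterations until i >= 230:
  Iteration 1: i = 0 -> i = 4
  Iteration 2: i = 4 -> i = 8
  Iteration 3: i = 8 -> i = 12
  Iteration 4: i = 12 -> i = 16
  Iteration 5: i = 16 -> i = 20
  Iteration 6: i = 20 -> i = 24
  Iteration 7: i = 24 -> i = 28
  Iteration 8: i = 28 -> i = 32
  ... continuing ...
Total iterations = ceil(230/4) = 58


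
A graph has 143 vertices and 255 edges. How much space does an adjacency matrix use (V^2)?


Adjacency matrix: V x V grid of entries
Space = V^2 = 143^2 = 143 * 143 = 20449


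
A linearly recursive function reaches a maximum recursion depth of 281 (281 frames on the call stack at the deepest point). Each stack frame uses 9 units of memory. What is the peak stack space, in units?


Maximum recursion depth = 281 frames
Memory per frame = 9 units
Total stack space = depth * frame_size
= 281 * 9 = 2529


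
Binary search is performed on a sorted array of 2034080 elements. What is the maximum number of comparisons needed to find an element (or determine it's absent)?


Binary search halves the search space each comparison:
  Step 1: search space = 2034080 -> 1017040
  Step 2: search space = 1017040 -> 508520
  Step 3: search space = 508520 -> 254260
  Step 4: search space = 254260 -> 127130
  Step 5: search space = 127130 -> 63565
  Step 6: search space = 63565 -> 31782
  Step 7: search space = 31782 -> 15891
  Step 8: search space = 15891 -> 7945
  Step 9: search space = 7945 -> 3972
  Step 10: search space = 3972 -> 1986
  Step 11: search space = 1986 -> 993
  Step 12: search space = 993 -> 496
  Step 13: search space = 496 -> 248
  Step 14: search space = 248 -> 124
  Step 15: search space = 124 -> 62
  Step 16: search space = 62 -> 31
  Step 17: search space = 31 -> 15
  Step 18: search space = 15 -> 7
  Step 19: search space = 7 -> 3
  Step 20: search space = 3 -> 1
  Step 21: search space = 1 (final check)
Maximum comparisons = floor(log2(2034080)) + 1 = 20 + 1 = 21


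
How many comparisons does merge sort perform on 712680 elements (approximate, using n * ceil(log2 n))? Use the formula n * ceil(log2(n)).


Recursion depth: ceil(log2(712680)) = 20
Each recursion level merges n = 712680 elements
Total = 712680 * 20 = 14253600


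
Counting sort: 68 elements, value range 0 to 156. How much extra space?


n = 68 (output array)
k = 157 (count array for 157 distinct values)
Extra space = 68 + 157 = 225


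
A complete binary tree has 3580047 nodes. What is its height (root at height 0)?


In a complete binary tree, level k holds nodes 2^k .. 2^(k+1)-1 (1-indexed).
Height = floor(log2(n)) = floor(log2(3580047)) = 21
Check: 2^21 = 2097152 <= 3580047 < 4194304 = 2^22


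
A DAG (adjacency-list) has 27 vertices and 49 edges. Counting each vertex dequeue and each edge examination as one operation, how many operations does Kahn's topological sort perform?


V = 27 (vertex processing)
E = 49 (edge processing)
V + E = 27 + 49 = 76


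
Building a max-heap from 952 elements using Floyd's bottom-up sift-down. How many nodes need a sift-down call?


In a heap of 952 elements (0-indexed array):
  Last element index: 951
  Parent of last element: floor((951 - 1) / 2) = 475
  Internal nodes: indices 0 to 475
  Count = floor(952/2) = 476


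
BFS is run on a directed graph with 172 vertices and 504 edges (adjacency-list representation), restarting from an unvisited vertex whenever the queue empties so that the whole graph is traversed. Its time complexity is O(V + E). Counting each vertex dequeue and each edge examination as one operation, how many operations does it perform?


A full BFS traversal dequeues each vertex exactly once and examines each directed edge exactly once.
V = 172 (vertex processing cost)
E = 504 (edge examination cost)
Total operations proportional to V + E = 172 + 504 = 676


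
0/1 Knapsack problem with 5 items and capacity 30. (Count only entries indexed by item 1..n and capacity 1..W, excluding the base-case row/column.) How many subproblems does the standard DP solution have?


The DP table is indexed by (item, capacity).
Rows: 5 items
Columns: 30 capacity values (1 to W)
Total subproblems = 5 * 30 = 150


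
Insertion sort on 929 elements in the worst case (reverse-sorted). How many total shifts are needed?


In the worst case (reverse-sorted), each element shifts past all previous:
  Element 1: 1 shifts
  Element 2: 2 shifts
  Element 3: 3 shifts
  Element 4: 4 shifts
  Element 5: 5 shifts
  ...
  Element 928: 928 shifts
Total = 1 + 2 + ... + 928
= 929*(929-1)/2 = 431056


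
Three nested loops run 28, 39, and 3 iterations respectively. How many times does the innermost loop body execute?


Loop 1 (outermost): 28 iterations
Loop 2 (middle): 39 iterations per outer
Loop 3 (innermost): 3 iterations per middle
Total = 28 * 39 * 3 = 3276


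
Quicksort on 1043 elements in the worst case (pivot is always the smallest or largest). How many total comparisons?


In the worst case, each partition step picks the worst pivot:
  Partition 1: 1042 comparisons (n-1 elements to compare)
  Partition 2: 1041 comparisons
  Partition 3: 1040 comparisons
  Partition 4: 1039 comparisons
  Partition 5: 1038 comparisons
  ...
  Last partition: 0 comparisons
Total = (n-1) + (n-2) + ... + 1 + 0 = n*(n-1)/2
= 1043*1042/2 = 543403


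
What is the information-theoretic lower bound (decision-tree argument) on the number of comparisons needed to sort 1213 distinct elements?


A binary decision tree of height h has at most 2^h leaves and needs at least n! of them, so h >= ceil(log2(n!)).
1213! is far too large to multiply out, so use Stirling's series:
  ln(n!) ~ n ln n - n + (1/2) ln(2 pi n) + 1/(12n)  (error below 1/(360 n^3), negligible here)
  ln(1213) = 7.1008519
  n ln n = 1213 * 7.1008519 = 8613.3334
  (1/2) ln(2 pi * 1213) = (1/2) ln(7621.5038) = 4.4694
  1/(12*1213) = 0.0001
  ln(1213!) ~ 8613.3334 - 1213 + 4.4694 + 0.0001 = 7404.8029
Convert to base 2: log2(1213!) = 7404.8029 / ln 2 = 7404.8029 / 0.69314718 = 10682.8724
ceil(10682.8724) = 10683


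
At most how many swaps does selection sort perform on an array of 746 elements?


Each of the 745 passes places one element in its final position.
Pass 1: swap minimum into position 0
Pass 2: swap minimum of remaining into position 1
...
Pass 745: last two elements, one swap
Maximum swaps = 746 - 1 = 745


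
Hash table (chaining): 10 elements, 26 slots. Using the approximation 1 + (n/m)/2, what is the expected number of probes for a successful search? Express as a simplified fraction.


Computing expected probes:
alpha = 10/26
= 1 + alpha/2
= 1 + 10/(2*26)
= (2*26 + 10) / (2*26)
= 62/52 = 31/26


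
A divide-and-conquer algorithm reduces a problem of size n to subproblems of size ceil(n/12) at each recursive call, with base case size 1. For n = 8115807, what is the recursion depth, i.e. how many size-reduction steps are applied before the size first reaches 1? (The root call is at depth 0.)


Each step divides the size by 12 (rounding up); after k steps the size is ceil(n/12^k), which equals 1 exactly when 12^k >= n.
So the depth is the smallest k with 12^k >= 8115807, i.e. ceil(log_12(8115807)).
12^6 = 2985984 < 8115807 <= 35831808 = 12^7
Recursion depth = 7


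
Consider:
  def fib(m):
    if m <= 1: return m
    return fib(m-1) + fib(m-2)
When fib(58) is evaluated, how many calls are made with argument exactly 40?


Let N(m) = number of times fib(m) is called while evaluating fib(58).
N(58) = 1 (the initial call).
N(57) = 1 (only fib(58) calls it).
For 1 <= m <= 56: fib(m) is called by fib(m+1) and fib(m+2), so
  N(m) = N(m+1) + N(m+2).
fib(0) is called only by fib(2), so N(0) = N(2).
Walk down from m=58:
  N(58)=1, N(57)=1, N(56)=2, N(55)=3, N(54)=5, N(53)=8, N(52)=13, N(51)=21, N(50)=34, N(49)=55, N(48)=89, N(47)=144, N(46)=233, N(45)=377, N(44)=610, N(43)=987, N(42)=1597, N(41)=2584, N(40)=4181
N(40) = 4181


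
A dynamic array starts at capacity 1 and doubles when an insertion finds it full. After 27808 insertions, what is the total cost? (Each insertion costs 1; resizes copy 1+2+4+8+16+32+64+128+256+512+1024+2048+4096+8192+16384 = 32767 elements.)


Insertion cost: 27808 (one per element)
Resizes occur just before inserting elements 2, 3, 5, 9, ...
Elements copied at each resize: 1 + 2 + 4 + 8 + 16 + 32 + 64 + 128 + 256 + 512 + 1024 + 2048 + 4096 + 8192 + 16384
Sum of copies = 32767 (geometric series: 2^k - 1)
Total = 27808 + 32767 = 60575


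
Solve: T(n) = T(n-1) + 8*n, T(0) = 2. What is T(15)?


Expanding the recurrence:
T(15) = T(14) + 8*15
       = T(13) + 8*14 + 8*15
       ...
       = T(0) + 8*(1 + 2 + ... + 15)
       = 2 + 8 * 15*16/2
       = 2 + 8 * 120
       = 2 + 960 = 962


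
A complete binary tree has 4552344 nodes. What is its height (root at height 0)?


In a complete binary tree, level k holds nodes 2^k .. 2^(k+1)-1 (1-indexed).
Height = floor(log2(n)) = floor(log2(4552344)) = 22
Check: 2^22 = 4194304 <= 4552344 < 8388608 = 2^23


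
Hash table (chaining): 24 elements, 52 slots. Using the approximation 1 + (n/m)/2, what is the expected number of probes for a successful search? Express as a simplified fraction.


Computing expected probes:
alpha = 24/52
= 1 + alpha/2
= 1 + 24/(2*52)
= (2*52 + 24) / (2*52)
= 128/104 = 16/13


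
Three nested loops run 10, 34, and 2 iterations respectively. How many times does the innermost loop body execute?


Loop 1 (outermost): 10 iterations
Loop 2 (middle): 34 iterations per outer
Loop 3 (innermost): 2 iterations per middle
Total = 10 * 34 * 2 = 680


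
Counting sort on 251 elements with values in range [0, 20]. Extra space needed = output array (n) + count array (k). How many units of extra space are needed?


Output array size: 251 (to store sorted result)
Count array size: 21 (one slot per possible value, range 0 to 20)
Total extra space = 251 + 21 = 272


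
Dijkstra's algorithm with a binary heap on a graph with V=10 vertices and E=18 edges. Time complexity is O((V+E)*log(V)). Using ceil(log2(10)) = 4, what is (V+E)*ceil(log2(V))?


Dijkstra with a binary heap: each vertex is extracted once, each edge may relax once.
Each heap operation costs O(log V).
V + E = 10 + 18 = 28
ceil(log2(10)) = 4 (since 2^3 = 8 < 10 <= 16 = 2^4)
Total heap work = (V+E) * ceil(log2(V)) = 28 * 4 = 112


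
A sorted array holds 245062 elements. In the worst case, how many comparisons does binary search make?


Halving sequence: 245062 -> 122531 -> 61265 -> 30632 -> 15316 -> 7658 -> 3829 -> 1914 -> 957 -> 478 -> 239 -> 119 -> 59 -> 29 -> 14 -> 7 -> 3 -> 1
Number of halvings = 17
Max comparisons = 17 + 1 = 18


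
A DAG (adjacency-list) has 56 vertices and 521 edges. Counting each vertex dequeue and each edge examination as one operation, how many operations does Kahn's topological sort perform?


V = 56 (vertex processing)
E = 521 (edge processing)
V + E = 56 + 521 = 577


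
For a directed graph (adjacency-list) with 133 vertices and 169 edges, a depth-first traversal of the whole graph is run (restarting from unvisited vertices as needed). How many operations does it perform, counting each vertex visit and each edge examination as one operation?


A full DFS traversal visits each vertex once and examines each edge once.
V = 133
E = 169
Sum = 133 + 169 = 302


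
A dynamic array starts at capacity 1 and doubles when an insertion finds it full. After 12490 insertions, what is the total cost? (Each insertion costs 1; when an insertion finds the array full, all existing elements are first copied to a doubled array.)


Insertion cost: 12490 (one per element)
Resizes occur just before inserting elements 2, 3, 5, 9, ...
Elements copied at each resize: 1 + 2 + 4 + 8 + 16 + 32 + 64 + 128 + 256 + 512 + 1024 + 2048 + 4096 + 8192
Sum of copies = 16383 (geometric series: 2^k - 1)
Total = 12490 + 16383 = 28873


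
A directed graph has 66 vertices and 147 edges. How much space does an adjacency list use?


Adjacency list: one list head per vertex + one entry per edge
Vertex heads: 66
Edge entries: 147
Total = 66 + 147 = 213


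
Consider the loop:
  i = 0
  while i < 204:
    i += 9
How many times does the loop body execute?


Starting at i = 0, each iteration adds 9.
Iterations until i >= 204:
  Iteration 1: i = 0 -> i = 9
  Iteration 2: i = 9 -> i = 18
  Iteration 3: i = 18 -> i = 27
  Iteration 4: i = 27 -> i = 36
  Iteration 5: i = 36 -> i = 45
  Iteration 6: i = 45 -> i = 54
  Iteration 7: i = 54 -> i = 63
  Iteration 8: i = 63 -> i = 72
  ... continuing ...
Total iterations = ceil(204/9) = 23


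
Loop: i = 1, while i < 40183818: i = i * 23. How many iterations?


i multiplies by 23 each step:
i = 1 -> 23 -> 529 -> 12167 -> 279841 -> 6436343 -> 148035889 (stop)
Iterations = ceil(log_23(40183818)) = 6


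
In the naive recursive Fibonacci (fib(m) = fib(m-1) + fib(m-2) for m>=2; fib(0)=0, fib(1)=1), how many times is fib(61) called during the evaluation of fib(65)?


Let N(m) = number of times fib(m) is called while evaluating fib(65).
N(65) = 1 (the initial call).
N(64) = 1 (only fib(65) calls it).
For 1 <= m <= 63: fib(m) is called by fib(m+1) and fib(m+2), so
  N(m) = N(m+1) + N(m+2).
fib(0) is called only by fib(2), so N(0) = N(2).
Walk down from m=65:
  N(65)=1, N(64)=1, N(63)=2, N(62)=3, N(61)=5
N(61) = 5


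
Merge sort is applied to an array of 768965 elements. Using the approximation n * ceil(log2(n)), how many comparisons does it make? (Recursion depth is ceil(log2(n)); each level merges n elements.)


Merge sort divides the array into halves recursively.
Number of levels = ceil(log2(768965)) = 20
At each level, approximately n = 768965 comparisons are needed for merging.
Total comparisons ~ n * ceil(log2(n)) = 768965 * 20 = 15379300


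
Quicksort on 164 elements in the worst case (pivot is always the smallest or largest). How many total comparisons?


In the worst case, each partition step picks the worst pivot:
  Partition 1: 163 comparisons (n-1 elements to compare)
  Partition 2: 162 comparisons
  Partition 3: 161 comparisons
  Partition 4: 160 comparisons
  Partition 5: 159 comparisons
  ...
  Last partition: 0 comparisons
Total = (n-1) + (n-2) + ... + 1 + 0 = n*(n-1)/2
= 164*163/2 = 13366


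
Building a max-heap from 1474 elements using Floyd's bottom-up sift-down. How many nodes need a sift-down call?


In a heap of 1474 elements (0-indexed array):
  Last element index: 1473
  Parent of last element: floor((1473 - 1) / 2) = 736
  Internal nodes: indices 0 to 736
  Count = floor(1474/2) = 737


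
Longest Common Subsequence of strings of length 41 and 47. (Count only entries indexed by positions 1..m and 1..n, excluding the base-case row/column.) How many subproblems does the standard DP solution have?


DP table indexed by positions in both strings.
First string: 41 positions
Second string: 47 positions
Total = 41 * 47 = 1927


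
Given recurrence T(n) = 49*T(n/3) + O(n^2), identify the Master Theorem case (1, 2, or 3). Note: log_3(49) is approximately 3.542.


Master Theorem parameters: a=49, b=3, c=2
log_b(a) = 3.542
Compare b^c with a: 3^2 = 9 < 49, so c < log_b(a).
Comparing c=2 vs log_b(a)=3.542:
2 < 3.542 => Case 1
Result: T(n) = O(n^(log_3 49)) ~ O(n^3.542)
Master Theorem case = 1


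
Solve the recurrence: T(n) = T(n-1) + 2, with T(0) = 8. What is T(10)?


Unrolling the recurrence:
T(10) = T(9) + 2
       = T(8) + 2 + 2
       = T(7) + 2*3
       ...
       = T(0) + 2*10
       = 8 + 20 = 28


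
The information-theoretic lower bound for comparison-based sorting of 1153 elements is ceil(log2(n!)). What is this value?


A binary decision tree of height h has at most 2^h leaves and needs at least n! of them, so h >= ceil(log2(n!)).
1153! is far too large to multiply out, so use Stirling's series:
  ln(n!) ~ n ln n - n + (1/2) ln(2 pi n) + 1/(12n)  (error below 1/(360 n^3), negligible here)
  ln(1153) = 7.0501225
  n ln n = 1153 * 7.0501225 = 8128.7912
  (1/2) ln(2 pi * 1153) = (1/2) ln(7244.5127) = 4.4440
  1/(12*1153) = 0.0001
  ln(1153!) ~ 8128.7912 - 1153 + 4.4440 + 0.0001 = 6980.2353
Convert to base 2: log2(1153!) = 6980.2353 / ln 2 = 6980.2353 / 0.69314718 = 10070.3509
ceil(10070.3509) = 10071


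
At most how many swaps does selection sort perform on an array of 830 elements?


Each of the 829 passes places one element in its final position.
Pass 1: swap minimum into position 0
Pass 2: swap minimum of remaining into position 1
...
Pass 829: last two elements, one swap
Maximum swaps = 830 - 1 = 829


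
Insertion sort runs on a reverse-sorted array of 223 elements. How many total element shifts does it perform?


Sum of shifts = 1 + 2 + 3 + ... + 222
= 223 * 222 / 2
= 49506 / 2
= 24753


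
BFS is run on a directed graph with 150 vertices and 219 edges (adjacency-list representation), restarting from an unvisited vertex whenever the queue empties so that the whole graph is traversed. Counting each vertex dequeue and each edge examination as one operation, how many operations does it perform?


A full BFS traversal dequeues each vertex exactly once and examines each directed edge exactly once.
V = 150 (vertex processing cost)
E = 219 (edge examination cost)
Total operations proportional to V + E = 150 + 219 = 369


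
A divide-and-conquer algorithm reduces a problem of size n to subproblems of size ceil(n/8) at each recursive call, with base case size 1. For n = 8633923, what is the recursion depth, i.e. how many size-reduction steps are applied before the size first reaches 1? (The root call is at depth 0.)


Each step divides the size by 8 (rounding up); after k steps the size is ceil(n/8^k), which equals 1 exactly when 8^k >= n.
So the depth is the smallest k with 8^k >= 8633923, i.e. ceil(log_8(8633923)).
8^7 = 2097152 < 8633923 <= 16777216 = 8^8
Recursion depth = 8


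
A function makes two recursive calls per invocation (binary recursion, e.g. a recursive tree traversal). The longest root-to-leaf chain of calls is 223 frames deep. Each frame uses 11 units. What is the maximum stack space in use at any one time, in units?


Binary recursion: the two calls run one after the other, so only one root-to-leaf chain of frames is on the stack at a time.
Maximum depth (longest chain) = 223 frames
Each frame = 11 units
Max stack space = 223 * 11 = 2453


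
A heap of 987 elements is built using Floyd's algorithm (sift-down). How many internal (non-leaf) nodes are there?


Leaf nodes occupy roughly half the array.
Sift-down is called for each internal node, starting from the last one.
Internal nodes = floor(n/2) = floor(987/2) = 493


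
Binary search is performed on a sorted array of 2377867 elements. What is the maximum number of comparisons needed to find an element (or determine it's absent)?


Binary search halves the search space each comparison:
  Step 1: search space = 2377867 -> 1188933
  Step 2: search space = 1188933 -> 594466
  Step 3: search space = 594466 -> 297233
  Step 4: search space = 297233 -> 148616
  Step 5: search space = 148616 -> 74308
  Step 6: search space = 74308 -> 37154
  Step 7: search space = 37154 -> 18577
  Step 8: search space = 18577 -> 9288
  Step 9: search space = 9288 -> 4644
  Step 10: search space = 4644 -> 2322
  Step 11: search space = 2322 -> 1161
  Step 12: search space = 1161 -> 580
  Step 13: search space = 580 -> 290
  Step 14: search space = 290 -> 145
  Step 15: search space = 145 -> 72
  Step 16: search space = 72 -> 36
  Step 17: search space = 36 -> 18
  Step 18: search space = 18 -> 9
  Step 19: search space = 9 -> 4
  Step 20: search space = 4 -> 2
  Step 21: search space = 2 -> 1
  Step 22: search space = 1 (final check)
Maximum comparisons = floor(log2(2377867)) + 1 = 21 + 1 = 22


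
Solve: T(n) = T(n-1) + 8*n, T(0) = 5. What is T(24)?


Expanding the recurrence:
T(24) = T(23) + 8*24
       = T(22) + 8*23 + 8*24
       ...
       = T(0) + 8*(1 + 2 + ... + 24)
       = 5 + 8 * 24*25/2
       = 5 + 8 * 300
       = 5 + 2400 = 2405


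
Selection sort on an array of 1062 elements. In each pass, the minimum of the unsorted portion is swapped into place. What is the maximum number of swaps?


Selection sort performs one swap per pass:
  Pass 1: find min in positions 0 to 1061, swap with position 0
  Pass 2: find min in positions 1 to 1061, swap with position 1
  Pass 3: find min in positions 2 to 1061, swap with position 2
  Pass 4: find min in positions 3 to 1061, swap with position 3
  Pass 5: find min in positions 4 to 1061, swap with position 4
  ... (1056 more passes)
Total passes (and swaps) = n - 1 = 1062 - 1 = 1061


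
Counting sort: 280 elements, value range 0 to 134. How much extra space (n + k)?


n = 280 (output array)
k = 135 (count array for 135 distinct values)
Extra space = 280 + 135 = 415


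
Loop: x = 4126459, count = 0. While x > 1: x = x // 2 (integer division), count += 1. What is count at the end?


The variable x halves each step:
x = 4126459 -> 2063229 -> 1031614 -> 515807 -> 257903 -> 128951 -> 64475 -> 32237 -> 16118 -> 8059 -> 4029 -> 2014 -> 1007 -> 503 -> 251 -> 125 -> 62 -> 31 -> 15 -> 7 -> 3 -> 1
Number of halvings = floor(log2(4126459)) = 21


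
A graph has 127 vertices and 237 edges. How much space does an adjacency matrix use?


Adjacency matrix: V x V grid of entries
Space = V^2 = 127^2 = 127 * 127 = 16129


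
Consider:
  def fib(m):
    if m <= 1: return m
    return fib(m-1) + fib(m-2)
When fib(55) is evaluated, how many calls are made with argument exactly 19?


Let N(m) = number of times fib(m) is called while evaluating fib(55).
N(55) = 1 (the initial call).
N(54) = 1 (only fib(55) calls it).
For 1 <= m <= 53: fib(m) is called by fib(m+1) and fib(m+2), so
  N(m) = N(m+1) + N(m+2).
fib(0) is called only by fib(2), so N(0) = N(2).
Walk down from m=55:
  N(55)=1, N(54)=1, N(53)=2, N(52)=3, N(51)=5, N(50)=8, N(49)=13, N(48)=21, N(47)=34, N(46)=55, N(45)=89, N(44)=144, N(43)=233, N(42)=377, N(41)=610, N(40)=987, N(39)=1597, N(38)=2584, N(37)=4181, N(36)=6765, N(35)=10946, N(34)=17711, N(33)=28657, N(32)=46368, N(31)=75025, N(30)=121393, N(29)=196418, N(28)=317811, N(27)=514229, N(26)=832040, N(25)=1346269, N(24)=2178309, N(23)=3524578, N(22)=5702887, N(21)=9227465, N(20)=14930352, N(19)=24157817
N(19) = 24157817


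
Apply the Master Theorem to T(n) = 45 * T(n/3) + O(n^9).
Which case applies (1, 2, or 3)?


The Master Theorem: T(n) = a*T(n/b) + O(n^c)
  a = 45, b = 3, c = 9
log_b(a) = log_3(45) ~ 3.465
Compare b^c with a: 3^9 = 19683 > 45, so c > log_b(a).
Since c > log_b(a), Case 3 applies.
T(n) = O(n^9)
Master Theorem case = 3


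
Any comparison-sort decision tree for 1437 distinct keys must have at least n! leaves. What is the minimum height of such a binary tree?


A binary decision tree of height h has at most 2^h leaves and needs at least n! of them, so h >= ceil(log2(n!)).
1437! is far too large to multiply out, so use Stirling's series:
  ln(n!) ~ n ln n - n + (1/2) ln(2 pi n) + 1/(12n)  (error below 1/(360 n^3), negligible here)
  ln(1437) = 7.2703129
  n ln n = 1437 * 7.2703129 = 10447.4396
  (1/2) ln(2 pi * 1437) = (1/2) ln(9028.9373) = 4.5541
  1/(12*1437) = 0.0001
  ln(1437!) ~ 10447.4396 - 1437 + 4.5541 + 0.0001 = 9014.9938
Convert to base 2: log2(1437!) = 9014.9938 / ln 2 = 9014.9938 / 0.69314718 = 13005.8869
ceil(13005.8869) = 13006


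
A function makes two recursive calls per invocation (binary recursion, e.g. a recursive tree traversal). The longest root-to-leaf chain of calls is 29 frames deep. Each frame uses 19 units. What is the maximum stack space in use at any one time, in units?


Binary recursion: the two calls run one after the other, so only one root-to-leaf chain of frames is on the stack at a time.
Maximum depth (longest chain) = 29 frames
Each frame = 19 units
Max stack space = 29 * 19 = 551


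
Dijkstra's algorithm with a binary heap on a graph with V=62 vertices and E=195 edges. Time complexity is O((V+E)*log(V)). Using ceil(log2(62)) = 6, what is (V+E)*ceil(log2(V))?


Dijkstra with a binary heap: each vertex is extracted once, each edge may relax once.
Each heap operation costs O(log V).
V + E = 62 + 195 = 257
ceil(log2(62)) = 6 (since 2^5 = 32 < 62 <= 64 = 2^6)
Total heap work = (V+E) * ceil(log2(V)) = 257 * 6 = 1542


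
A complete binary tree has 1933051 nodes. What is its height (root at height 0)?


In a complete binary tree, level k holds nodes 2^k .. 2^(k+1)-1 (1-indexed).
Height = floor(log2(n)) = floor(log2(1933051)) = 20
Check: 2^20 = 1048576 <= 1933051 < 2097152 = 2^21


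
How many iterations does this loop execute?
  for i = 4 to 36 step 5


The loop variable i takes values starting at 4 and increments by 5 each iteration.
Sequence: i = 4, 9, 14, 19, 24, 29, 34
The upper bound 36 is inclusive, so the count is floor((last - first) / step) + 1:
floor((36 - 4) / 5) + 1 = floor(32/5) + 1 = 6 + 1 = 7


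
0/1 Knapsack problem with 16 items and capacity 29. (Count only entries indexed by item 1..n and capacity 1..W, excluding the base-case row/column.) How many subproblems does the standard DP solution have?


The DP table is indexed by (item, capacity).
Rows: 16 items
Columns: 29 capacity values (1 to W)
Total subproblems = 16 * 29 = 464


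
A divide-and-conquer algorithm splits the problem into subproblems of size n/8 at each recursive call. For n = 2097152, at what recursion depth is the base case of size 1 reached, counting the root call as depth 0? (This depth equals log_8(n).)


At each depth, the problem size is divided by 8:
  Depth 0: problem size = 2097152
  Depth 1: problem size = 262144
  Depth 2: problem size = 32768
  Depth 3: problem size = 4096
  Depth 4: problem size = 512
  Depth 5: problem size = 64
  Depth 6: problem size = 8
  Depth 7: problem size = 1 (base case)
The base case is reached at depth log_8(2097152) = 7 (the tree has 8 levels counting depth 0, but the depth asked for is 7).
Recursion depth = 7


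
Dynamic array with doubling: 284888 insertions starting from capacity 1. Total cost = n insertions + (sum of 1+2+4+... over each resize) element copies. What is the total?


n = 284888
Insertion costs: 284888
Resizes copy 1, 2, 4, ... up to the largest power of 2 that is <= n-1 = 284887, i.e. 262144.
Copy costs = 1 + 2 + 4 + 8 + 16 + 32 + 64 + 128 + 256 + 512 + 1024 + 2048 + 4096 + 8192 + 16384 + 32768 + 65536 + 131072 + 262144 = 524287
Total = 284888 + 524287 = 809175


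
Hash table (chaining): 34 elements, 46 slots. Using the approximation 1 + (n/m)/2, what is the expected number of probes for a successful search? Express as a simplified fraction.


Computing expected probes:
alpha = 34/46
= 1 + alpha/2
= 1 + 34/(2*46)
= (2*46 + 34) / (2*46)
= 126/92 = 63/46


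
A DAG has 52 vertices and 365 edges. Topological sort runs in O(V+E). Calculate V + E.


V = 52 (vertex processing)
E = 365 (edge processing)
V + E = 52 + 365 = 417


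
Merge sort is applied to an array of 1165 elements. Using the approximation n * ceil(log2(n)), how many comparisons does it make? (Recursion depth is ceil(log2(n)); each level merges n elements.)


Merge sort divides the array into halves recursively.
Number of levels = ceil(log2(1165)) = 11
At each level, approximately n = 1165 comparisons are needed for merging.
Total comparisons ~ n * ceil(log2(n)) = 1165 * 11 = 12815


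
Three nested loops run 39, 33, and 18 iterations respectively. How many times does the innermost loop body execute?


Loop 1 (outermost): 39 iterations
Loop 2 (middle): 33 iterations per outer
Loop 3 (innermost): 18 iterations per middle
Total = 39 * 33 * 18 = 23166


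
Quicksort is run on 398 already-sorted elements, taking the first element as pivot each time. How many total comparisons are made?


Sum of comparisons per partition:
397 + 396 + ... + 1 + 0
= 398 * (398 - 1) / 2
= 398 * 397 / 2
= 79003


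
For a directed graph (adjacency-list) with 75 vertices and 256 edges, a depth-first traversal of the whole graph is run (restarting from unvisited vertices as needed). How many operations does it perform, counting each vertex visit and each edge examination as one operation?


A full DFS traversal visits each vertex once and examines each edge once.
V = 75
E = 256
Sum = 75 + 256 = 331


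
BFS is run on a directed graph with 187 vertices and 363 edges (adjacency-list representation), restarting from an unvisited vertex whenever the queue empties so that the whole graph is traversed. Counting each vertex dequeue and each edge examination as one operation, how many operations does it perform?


A full BFS traversal dequeues each vertex exactly once and examines each directed edge exactly once.
V = 187 (vertex processing cost)
E = 363 (edge examination cost)
Total operations proportional to V + E = 187 + 363 = 550


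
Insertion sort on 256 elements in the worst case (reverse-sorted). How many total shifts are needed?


In the worst case (reverse-sorted), each element shifts past all previous:
  Element 1: 1 shifts
  Element 2: 2 shifts
  Element 3: 3 shifts
  Element 4: 4 shifts
  Element 5: 5 shifts
  ...
  Element 255: 255 shifts
Total = 1 + 2 + ... + 255
= 256*(256-1)/2 = 32640


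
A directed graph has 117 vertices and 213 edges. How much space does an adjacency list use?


Adjacency list: one list head per vertex + one entry per edge
Vertex heads: 117
Edge entries: 213
Total = 117 + 213 = 330


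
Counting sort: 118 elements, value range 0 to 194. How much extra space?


n = 118 (output array)
k = 195 (count array for 195 distinct values)
Extra space = 118 + 195 = 313


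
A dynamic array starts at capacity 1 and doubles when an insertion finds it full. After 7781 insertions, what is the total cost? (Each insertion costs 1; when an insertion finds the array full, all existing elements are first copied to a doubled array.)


Insertion cost: 7781 (one per element)
Resizes occur just before inserting elements 2, 3, 5, 9, ...
Elements copied at each resize: 1 + 2 + 4 + 8 + 16 + 32 + 64 + 128 + 256 + 512 + 1024 + 2048 + 4096
Sum of copies = 8191 (geometric series: 2^k - 1)
Total = 7781 + 8191 = 15972
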